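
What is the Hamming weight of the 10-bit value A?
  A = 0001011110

0001011110
1-bits at positions (from bit 0 = LSB): 1, 2, 3, 4, 6
Count = 5

Answer: 5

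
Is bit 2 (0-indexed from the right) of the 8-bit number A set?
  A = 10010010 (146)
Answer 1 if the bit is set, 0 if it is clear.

Bit 2 is the 3rd from the right.
  10010010
       ^
That bit is 0.

Answer: 0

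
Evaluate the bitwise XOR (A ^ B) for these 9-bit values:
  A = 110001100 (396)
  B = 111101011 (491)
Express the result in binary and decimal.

Apply ^ to each column (1 where bits differ):
  110001100
^ 111101011
-----------
  001100111

Answer: 001100111 (103)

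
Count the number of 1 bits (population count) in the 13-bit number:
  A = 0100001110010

0100001110010
1-bits at positions (from bit 0 = LSB): 1, 4, 5, 6, 11
Count = 5

Answer: 5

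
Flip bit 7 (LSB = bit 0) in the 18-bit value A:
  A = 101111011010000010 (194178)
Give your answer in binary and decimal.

Mask = 1 << 7 = 000000000010000000
Bit 7 of A is 1; XOR with the mask flips it to 0.
  101111011010000010
^ 000000000010000000
--------------------
  101111011000000010

Answer: 101111011000000010 (194050)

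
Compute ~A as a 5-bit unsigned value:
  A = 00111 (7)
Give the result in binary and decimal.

Flip each bit (0->1, 1->0):
  00111
  11000

Answer: 11000 (24)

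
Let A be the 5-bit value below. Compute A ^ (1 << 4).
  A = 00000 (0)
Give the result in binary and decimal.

Mask = 1 << 4 = 10000
Bit 4 of A is 0; XOR with the mask flips it to 1.
  00000
^ 10000
-------
  10000

Answer: 10000 (16)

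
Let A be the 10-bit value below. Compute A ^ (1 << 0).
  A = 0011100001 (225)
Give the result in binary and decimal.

Mask = 1 << 0 = 0000000001
Bit 0 of A is 1; XOR with the mask flips it to 0.
  0011100001
^ 0000000001
------------
  0011100000

Answer: 0011100000 (224)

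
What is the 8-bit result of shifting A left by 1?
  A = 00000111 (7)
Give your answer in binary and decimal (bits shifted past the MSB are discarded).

Shift left by 1: drop the top 1 bit(s), append 1 zero(s) on the right.
  00000111  ->  discard [0], keep [0000111], append 0
= 00001110

Answer: 00001110 (14)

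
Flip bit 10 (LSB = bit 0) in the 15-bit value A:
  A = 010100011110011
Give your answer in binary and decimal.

Mask = 1 << 10 = 000010000000000
Bit 10 of A is 0; XOR with the mask flips it to 1.
  010100011110011
^ 000010000000000
-----------------
  010110011110011

Answer: 010110011110011 (11507)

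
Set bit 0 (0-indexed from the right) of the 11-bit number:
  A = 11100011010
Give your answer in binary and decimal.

Mask = 1 << 0 = 00000000001
Bit 0 of A is 0, so OR-ing with the mask flips it to 1.
  11100011010
| 00000000001
-------------
  11100011011

Answer: 11100011011 (1819)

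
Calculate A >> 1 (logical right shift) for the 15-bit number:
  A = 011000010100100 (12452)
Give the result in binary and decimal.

Logical shift right by 1: drop the bottom 1 bit(s), prepend 1 zero(s) on the left.
  011000010100100  ->  keep [01100001010010], discard [0], prepend 0
= 001100001010010

Answer: 001100001010010 (6226)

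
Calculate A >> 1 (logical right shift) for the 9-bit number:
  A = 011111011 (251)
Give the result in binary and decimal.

Logical shift right by 1: drop the bottom 1 bit(s), prepend 1 zero(s) on the left.
  011111011  ->  keep [01111101], discard [1], prepend 0
= 001111101

Answer: 001111101 (125)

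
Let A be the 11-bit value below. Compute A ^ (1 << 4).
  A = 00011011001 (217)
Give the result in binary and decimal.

Mask = 1 << 4 = 00000010000
Bit 4 of A is 1; XOR with the mask flips it to 0.
  00011011001
^ 00000010000
-------------
  00011001001

Answer: 00011001001 (201)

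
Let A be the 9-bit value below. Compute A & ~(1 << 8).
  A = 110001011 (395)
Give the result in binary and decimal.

Mask = ~(1 << 8) = 011111111
Bit 8 of A is 1, so AND-ing with the mask clears it to 0.
  110001011
& 011111111
-----------
  010001011

Answer: 010001011 (139)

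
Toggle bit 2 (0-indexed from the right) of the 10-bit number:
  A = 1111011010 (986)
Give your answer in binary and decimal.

Mask = 1 << 2 = 0000000100
Bit 2 of A is 0; XOR with the mask flips it to 1.
  1111011010
^ 0000000100
------------
  1111011110

Answer: 1111011110 (990)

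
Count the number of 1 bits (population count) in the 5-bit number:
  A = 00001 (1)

00001
1-bits at positions (from bit 0 = LSB): 0
Count = 1

Answer: 1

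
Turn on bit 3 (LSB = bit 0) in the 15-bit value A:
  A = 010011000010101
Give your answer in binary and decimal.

Mask = 1 << 3 = 000000000001000
Bit 3 of A is 0, so OR-ing with the mask flips it to 1.
  010011000010101
| 000000000001000
-----------------
  010011000011101

Answer: 010011000011101 (9757)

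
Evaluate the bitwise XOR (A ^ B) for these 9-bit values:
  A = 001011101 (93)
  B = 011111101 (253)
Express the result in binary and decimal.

Apply ^ to each column (1 where bits differ):
  001011101
^ 011111101
-----------
  010100000

Answer: 010100000 (160)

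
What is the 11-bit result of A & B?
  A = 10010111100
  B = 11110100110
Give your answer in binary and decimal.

Apply & to each column (1 only where both bits are 1):
  10010111100
& 11110100110
-------------
  10010100100

Answer: 10010100100 (1188)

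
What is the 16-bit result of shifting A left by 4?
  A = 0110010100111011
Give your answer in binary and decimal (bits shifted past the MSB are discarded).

Shift left by 4: drop the top 4 bit(s), append 4 zero(s) on the right.
  0110010100111011  ->  discard [0110], keep [010100111011], append 0000
= 0101001110110000

Answer: 0101001110110000 (21424)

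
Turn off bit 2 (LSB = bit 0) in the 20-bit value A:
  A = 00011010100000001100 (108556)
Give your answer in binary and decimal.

Mask = ~(1 << 2) = 11111111111111111011
Bit 2 of A is 1, so AND-ing with the mask clears it to 0.
  00011010100000001100
& 11111111111111111011
----------------------
  00011010100000001000

Answer: 00011010100000001000 (108552)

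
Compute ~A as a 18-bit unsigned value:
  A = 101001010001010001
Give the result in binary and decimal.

Flip each bit (0->1, 1->0):
  101001010001010001
  010110101110101110

Answer: 010110101110101110 (93102)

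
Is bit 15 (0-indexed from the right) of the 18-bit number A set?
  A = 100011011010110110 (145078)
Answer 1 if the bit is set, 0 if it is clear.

Bit 15 is the 16th from the right.
  100011011010110110
    ^
That bit is 0.

Answer: 0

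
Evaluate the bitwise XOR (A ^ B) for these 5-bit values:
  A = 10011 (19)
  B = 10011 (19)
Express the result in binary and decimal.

Apply ^ to each column (1 where bits differ):
  10011
^ 10011
-------
  00000

Answer: 00000 (0)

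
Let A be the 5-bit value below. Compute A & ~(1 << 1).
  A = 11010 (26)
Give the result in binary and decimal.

Mask = ~(1 << 1) = 11101
Bit 1 of A is 1, so AND-ing with the mask clears it to 0.
  11010
& 11101
-------
  11000

Answer: 11000 (24)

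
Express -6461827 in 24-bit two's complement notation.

1. Binary of +6461827:  011000101001100110000011
2. Invert bits:     100111010110011001111100
3. Add 1:           100111010110011001111101

Answer: 100111010110011001111101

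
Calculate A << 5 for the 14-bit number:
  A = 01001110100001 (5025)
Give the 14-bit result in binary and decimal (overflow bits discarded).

Shift left by 5: drop the top 5 bit(s), append 5 zero(s) on the right.
  01001110100001  ->  discard [01001], keep [110100001], append 00000
= 11010000100000

Answer: 11010000100000 (13344)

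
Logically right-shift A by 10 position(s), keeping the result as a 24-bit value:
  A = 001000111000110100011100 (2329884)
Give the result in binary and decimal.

Logical shift right by 10: drop the bottom 10 bit(s), prepend 10 zero(s) on the left.
  001000111000110100011100  ->  keep [00100011100011], discard [0100011100], prepend 0000000000
= 000000000000100011100011

Answer: 000000000000100011100011 (2275)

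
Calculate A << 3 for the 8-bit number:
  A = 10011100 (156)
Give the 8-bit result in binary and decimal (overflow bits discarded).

Shift left by 3: drop the top 3 bit(s), append 3 zero(s) on the right.
  10011100  ->  discard [100], keep [11100], append 000
= 11100000

Answer: 11100000 (224)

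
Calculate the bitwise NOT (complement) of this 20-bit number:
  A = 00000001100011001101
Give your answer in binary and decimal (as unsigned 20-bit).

Flip each bit (0->1, 1->0):
  00000001100011001101
  11111110011100110010

Answer: 11111110011100110010 (1042226)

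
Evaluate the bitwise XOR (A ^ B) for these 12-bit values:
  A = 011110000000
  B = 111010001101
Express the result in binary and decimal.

Apply ^ to each column (1 where bits differ):
  011110000000
^ 111010001101
--------------
  100100001101

Answer: 100100001101 (2317)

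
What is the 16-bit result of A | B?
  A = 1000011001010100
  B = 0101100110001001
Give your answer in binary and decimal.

Apply | to each column (1 where either bit is 1):
  1000011001010100
| 0101100110001001
------------------
  1101111111011101

Answer: 1101111111011101 (57309)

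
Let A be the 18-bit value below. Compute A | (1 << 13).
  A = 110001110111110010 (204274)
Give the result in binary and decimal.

Mask = 1 << 13 = 000010000000000000
Bit 13 of A is 0, so OR-ing with the mask flips it to 1.
  110001110111110010
| 000010000000000000
--------------------
  110011110111110010

Answer: 110011110111110010 (212466)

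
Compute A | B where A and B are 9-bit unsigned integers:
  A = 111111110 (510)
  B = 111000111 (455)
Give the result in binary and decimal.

Apply | to each column (1 where either bit is 1):
  111111110
| 111000111
-----------
  111111111

Answer: 111111111 (511)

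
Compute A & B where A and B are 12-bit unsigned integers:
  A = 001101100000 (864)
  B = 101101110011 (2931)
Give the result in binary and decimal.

Apply & to each column (1 only where both bits are 1):
  001101100000
& 101101110011
--------------
  001101100000

Answer: 001101100000 (864)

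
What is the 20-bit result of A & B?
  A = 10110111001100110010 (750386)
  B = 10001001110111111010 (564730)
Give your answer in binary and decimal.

Apply & to each column (1 only where both bits are 1):
  10110111001100110010
& 10001001110111111010
----------------------
  10000001000100110010

Answer: 10000001000100110010 (528690)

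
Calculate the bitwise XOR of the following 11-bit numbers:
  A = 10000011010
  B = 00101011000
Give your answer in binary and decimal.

Apply ^ to each column (1 where bits differ):
  10000011010
^ 00101011000
-------------
  10101000010

Answer: 10101000010 (1346)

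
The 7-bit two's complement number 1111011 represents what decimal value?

MSB is 1, so the value is negative. Find the magnitude:
1. Invert bits:  0000100
2. Add 1:        0000101  = 5
3. Apply sign:   -5

Answer: -5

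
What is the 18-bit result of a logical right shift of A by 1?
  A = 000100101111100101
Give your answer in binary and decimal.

Logical shift right by 1: drop the bottom 1 bit(s), prepend 1 zero(s) on the left.
  000100101111100101  ->  keep [00010010111110010], discard [1], prepend 0
= 000010010111110010

Answer: 000010010111110010 (9714)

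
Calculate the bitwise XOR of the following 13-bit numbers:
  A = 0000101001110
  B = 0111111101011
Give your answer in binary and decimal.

Apply ^ to each column (1 where bits differ):
  0000101001110
^ 0111111101011
---------------
  0111010100101

Answer: 0111010100101 (3749)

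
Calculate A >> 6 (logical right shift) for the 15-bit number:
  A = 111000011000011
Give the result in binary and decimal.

Logical shift right by 6: drop the bottom 6 bit(s), prepend 6 zero(s) on the left.
  111000011000011  ->  keep [111000011], discard [000011], prepend 000000
= 000000111000011

Answer: 000000111000011 (451)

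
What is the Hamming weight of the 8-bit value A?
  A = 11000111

11000111
1-bits at positions (from bit 0 = LSB): 0, 1, 2, 6, 7
Count = 5

Answer: 5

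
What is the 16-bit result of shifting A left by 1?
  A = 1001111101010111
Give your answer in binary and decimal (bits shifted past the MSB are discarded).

Shift left by 1: drop the top 1 bit(s), append 1 zero(s) on the right.
  1001111101010111  ->  discard [1], keep [001111101010111], append 0
= 0011111010101110

Answer: 0011111010101110 (16046)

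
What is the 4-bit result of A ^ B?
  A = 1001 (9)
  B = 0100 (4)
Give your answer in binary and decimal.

Apply ^ to each column (1 where bits differ):
  1001
^ 0100
------
  1101

Answer: 1101 (13)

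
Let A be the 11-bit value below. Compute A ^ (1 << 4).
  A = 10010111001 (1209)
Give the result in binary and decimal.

Mask = 1 << 4 = 00000010000
Bit 4 of A is 1; XOR with the mask flips it to 0.
  10010111001
^ 00000010000
-------------
  10010101001

Answer: 10010101001 (1193)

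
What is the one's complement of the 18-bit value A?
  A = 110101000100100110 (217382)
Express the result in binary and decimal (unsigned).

Flip each bit (0->1, 1->0):
  110101000100100110
  001010111011011001

Answer: 001010111011011001 (44761)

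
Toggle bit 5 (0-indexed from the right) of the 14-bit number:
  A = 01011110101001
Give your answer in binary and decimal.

Mask = 1 << 5 = 00000000100000
Bit 5 of A is 1; XOR with the mask flips it to 0.
  01011110101001
^ 00000000100000
----------------
  01011110001001

Answer: 01011110001001 (6025)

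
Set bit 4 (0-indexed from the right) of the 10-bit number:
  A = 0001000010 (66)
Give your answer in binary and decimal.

Mask = 1 << 4 = 0000010000
Bit 4 of A is 0, so OR-ing with the mask flips it to 1.
  0001000010
| 0000010000
------------
  0001010010

Answer: 0001010010 (82)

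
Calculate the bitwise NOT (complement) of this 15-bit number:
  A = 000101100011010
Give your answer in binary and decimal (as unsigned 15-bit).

Flip each bit (0->1, 1->0):
  000101100011010
  111010011100101

Answer: 111010011100101 (29925)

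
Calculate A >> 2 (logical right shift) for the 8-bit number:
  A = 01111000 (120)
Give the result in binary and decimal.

Logical shift right by 2: drop the bottom 2 bit(s), prepend 2 zero(s) on the left.
  01111000  ->  keep [011110], discard [00], prepend 00
= 00011110

Answer: 00011110 (30)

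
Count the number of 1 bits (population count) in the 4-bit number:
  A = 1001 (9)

1001
1-bits at positions (from bit 0 = LSB): 0, 3
Count = 2

Answer: 2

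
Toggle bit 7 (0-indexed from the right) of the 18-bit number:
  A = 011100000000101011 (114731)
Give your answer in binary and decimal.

Mask = 1 << 7 = 000000000010000000
Bit 7 of A is 0; XOR with the mask flips it to 1.
  011100000000101011
^ 000000000010000000
--------------------
  011100000010101011

Answer: 011100000010101011 (114859)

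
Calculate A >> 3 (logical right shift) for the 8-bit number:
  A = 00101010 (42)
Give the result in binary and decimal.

Logical shift right by 3: drop the bottom 3 bit(s), prepend 3 zero(s) on the left.
  00101010  ->  keep [00101], discard [010], prepend 000
= 00000101

Answer: 00000101 (5)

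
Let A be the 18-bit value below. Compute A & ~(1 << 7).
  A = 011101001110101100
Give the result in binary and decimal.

Mask = ~(1 << 7) = 111111111101111111
Bit 7 of A is 1, so AND-ing with the mask clears it to 0.
  011101001110101100
& 111111111101111111
--------------------
  011101001100101100

Answer: 011101001100101100 (119596)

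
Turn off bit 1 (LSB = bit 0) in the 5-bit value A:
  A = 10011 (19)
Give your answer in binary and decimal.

Mask = ~(1 << 1) = 11101
Bit 1 of A is 1, so AND-ing with the mask clears it to 0.
  10011
& 11101
-------
  10001

Answer: 10001 (17)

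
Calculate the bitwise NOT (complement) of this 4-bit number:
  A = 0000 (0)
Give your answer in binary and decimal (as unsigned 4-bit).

Flip each bit (0->1, 1->0):
  0000
  1111

Answer: 1111 (15)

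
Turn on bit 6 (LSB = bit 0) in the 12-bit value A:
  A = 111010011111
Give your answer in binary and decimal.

Mask = 1 << 6 = 000001000000
Bit 6 of A is 0, so OR-ing with the mask flips it to 1.
  111010011111
| 000001000000
--------------
  111011011111

Answer: 111011011111 (3807)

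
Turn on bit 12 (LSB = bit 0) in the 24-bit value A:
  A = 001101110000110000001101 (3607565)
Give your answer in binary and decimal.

Mask = 1 << 12 = 000000000001000000000000
Bit 12 of A is 0, so OR-ing with the mask flips it to 1.
  001101110000110000001101
| 000000000001000000000000
--------------------------
  001101110001110000001101

Answer: 001101110001110000001101 (3611661)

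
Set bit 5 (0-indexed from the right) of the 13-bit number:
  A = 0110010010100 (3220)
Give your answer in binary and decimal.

Mask = 1 << 5 = 0000000100000
Bit 5 of A is 0, so OR-ing with the mask flips it to 1.
  0110010010100
| 0000000100000
---------------
  0110010110100

Answer: 0110010110100 (3252)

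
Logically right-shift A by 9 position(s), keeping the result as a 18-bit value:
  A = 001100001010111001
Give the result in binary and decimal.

Logical shift right by 9: drop the bottom 9 bit(s), prepend 9 zero(s) on the left.
  001100001010111001  ->  keep [001100001], discard [010111001], prepend 000000000
= 000000000001100001

Answer: 000000000001100001 (97)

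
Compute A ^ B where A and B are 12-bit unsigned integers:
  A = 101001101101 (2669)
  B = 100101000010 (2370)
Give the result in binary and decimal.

Apply ^ to each column (1 where bits differ):
  101001101101
^ 100101000010
--------------
  001100101111

Answer: 001100101111 (815)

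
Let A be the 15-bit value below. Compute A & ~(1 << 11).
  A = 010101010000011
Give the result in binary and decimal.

Mask = ~(1 << 11) = 111011111111111
Bit 11 of A is 1, so AND-ing with the mask clears it to 0.
  010101010000011
& 111011111111111
-----------------
  010001010000011

Answer: 010001010000011 (8835)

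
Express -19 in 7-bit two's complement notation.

1. Binary of +19:  0010011
2. Invert bits:     1101100
3. Add 1:           1101101

Answer: 1101101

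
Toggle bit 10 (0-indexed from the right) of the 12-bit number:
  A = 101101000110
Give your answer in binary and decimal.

Mask = 1 << 10 = 010000000000
Bit 10 of A is 0; XOR with the mask flips it to 1.
  101101000110
^ 010000000000
--------------
  111101000110

Answer: 111101000110 (3910)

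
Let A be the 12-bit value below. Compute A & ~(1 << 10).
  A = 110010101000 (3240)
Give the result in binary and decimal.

Mask = ~(1 << 10) = 101111111111
Bit 10 of A is 1, so AND-ing with the mask clears it to 0.
  110010101000
& 101111111111
--------------
  100010101000

Answer: 100010101000 (2216)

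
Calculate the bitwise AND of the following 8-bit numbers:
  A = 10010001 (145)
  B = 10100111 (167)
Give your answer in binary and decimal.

Apply & to each column (1 only where both bits are 1):
  10010001
& 10100111
----------
  10000001

Answer: 10000001 (129)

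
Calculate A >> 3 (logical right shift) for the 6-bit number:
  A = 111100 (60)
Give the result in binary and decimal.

Logical shift right by 3: drop the bottom 3 bit(s), prepend 3 zero(s) on the left.
  111100  ->  keep [111], discard [100], prepend 000
= 000111

Answer: 000111 (7)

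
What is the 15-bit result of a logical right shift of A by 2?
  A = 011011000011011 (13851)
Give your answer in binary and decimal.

Logical shift right by 2: drop the bottom 2 bit(s), prepend 2 zero(s) on the left.
  011011000011011  ->  keep [0110110000110], discard [11], prepend 00
= 000110110000110

Answer: 000110110000110 (3462)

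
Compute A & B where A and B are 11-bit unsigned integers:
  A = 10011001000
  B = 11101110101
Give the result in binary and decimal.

Apply & to each column (1 only where both bits are 1):
  10011001000
& 11101110101
-------------
  10001000000

Answer: 10001000000 (1088)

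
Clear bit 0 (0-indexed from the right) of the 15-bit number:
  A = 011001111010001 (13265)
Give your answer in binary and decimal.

Mask = ~(1 << 0) = 111111111111110
Bit 0 of A is 1, so AND-ing with the mask clears it to 0.
  011001111010001
& 111111111111110
-----------------
  011001111010000

Answer: 011001111010000 (13264)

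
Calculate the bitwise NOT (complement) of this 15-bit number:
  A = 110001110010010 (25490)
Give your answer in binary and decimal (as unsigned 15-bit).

Flip each bit (0->1, 1->0):
  110001110010010
  001110001101101

Answer: 001110001101101 (7277)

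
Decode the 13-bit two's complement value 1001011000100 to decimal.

MSB is 1, so the value is negative. Find the magnitude:
1. Invert bits:  0110100111011
2. Add 1:        0110100111100  = 3388
3. Apply sign:   -3388

Answer: -3388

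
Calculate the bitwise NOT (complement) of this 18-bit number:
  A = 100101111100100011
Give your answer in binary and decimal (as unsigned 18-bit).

Flip each bit (0->1, 1->0):
  100101111100100011
  011010000011011100

Answer: 011010000011011100 (106716)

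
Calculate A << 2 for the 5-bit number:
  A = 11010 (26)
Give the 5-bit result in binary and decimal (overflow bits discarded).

Shift left by 2: drop the top 2 bit(s), append 2 zero(s) on the right.
  11010  ->  discard [11], keep [010], append 00
= 01000

Answer: 01000 (8)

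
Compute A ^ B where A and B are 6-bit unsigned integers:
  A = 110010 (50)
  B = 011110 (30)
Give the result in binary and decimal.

Apply ^ to each column (1 where bits differ):
  110010
^ 011110
--------
  101100

Answer: 101100 (44)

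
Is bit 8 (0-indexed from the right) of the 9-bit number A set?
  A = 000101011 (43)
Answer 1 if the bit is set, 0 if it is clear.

Bit 8 is the 9th from the right.
  000101011
  ^
That bit is 0.

Answer: 0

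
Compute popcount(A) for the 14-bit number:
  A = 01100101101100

01100101101100
1-bits at positions (from bit 0 = LSB): 2, 3, 5, 6, 8, 11, 12
Count = 7

Answer: 7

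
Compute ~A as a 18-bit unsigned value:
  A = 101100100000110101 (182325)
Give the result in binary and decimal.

Flip each bit (0->1, 1->0):
  101100100000110101
  010011011111001010

Answer: 010011011111001010 (79818)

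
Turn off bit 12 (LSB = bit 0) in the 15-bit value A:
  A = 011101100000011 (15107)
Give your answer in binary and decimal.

Mask = ~(1 << 12) = 110111111111111
Bit 12 of A is 1, so AND-ing with the mask clears it to 0.
  011101100000011
& 110111111111111
-----------------
  010101100000011

Answer: 010101100000011 (11011)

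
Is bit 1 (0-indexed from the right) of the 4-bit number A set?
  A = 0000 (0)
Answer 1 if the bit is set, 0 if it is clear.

Bit 1 is the 2nd from the right.
  0000
    ^
That bit is 0.

Answer: 0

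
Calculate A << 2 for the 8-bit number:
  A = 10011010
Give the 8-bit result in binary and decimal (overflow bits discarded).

Shift left by 2: drop the top 2 bit(s), append 2 zero(s) on the right.
  10011010  ->  discard [10], keep [011010], append 00
= 01101000

Answer: 01101000 (104)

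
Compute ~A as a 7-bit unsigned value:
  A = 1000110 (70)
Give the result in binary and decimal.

Flip each bit (0->1, 1->0):
  1000110
  0111001

Answer: 0111001 (57)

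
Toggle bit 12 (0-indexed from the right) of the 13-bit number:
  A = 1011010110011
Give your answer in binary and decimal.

Mask = 1 << 12 = 1000000000000
Bit 12 of A is 1; XOR with the mask flips it to 0.
  1011010110011
^ 1000000000000
---------------
  0011010110011

Answer: 0011010110011 (1715)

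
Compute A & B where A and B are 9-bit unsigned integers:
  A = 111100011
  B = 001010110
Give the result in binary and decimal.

Apply & to each column (1 only where both bits are 1):
  111100011
& 001010110
-----------
  001000010

Answer: 001000010 (66)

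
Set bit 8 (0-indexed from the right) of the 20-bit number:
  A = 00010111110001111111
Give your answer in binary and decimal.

Mask = 1 << 8 = 00000000000100000000
Bit 8 of A is 0, so OR-ing with the mask flips it to 1.
  00010111110001111111
| 00000000000100000000
----------------------
  00010111110101111111

Answer: 00010111110101111111 (97663)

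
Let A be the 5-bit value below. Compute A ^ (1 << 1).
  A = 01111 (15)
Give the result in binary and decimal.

Mask = 1 << 1 = 00010
Bit 1 of A is 1; XOR with the mask flips it to 0.
  01111
^ 00010
-------
  01101

Answer: 01101 (13)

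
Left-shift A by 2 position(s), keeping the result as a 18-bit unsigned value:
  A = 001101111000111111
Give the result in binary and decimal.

Shift left by 2: drop the top 2 bit(s), append 2 zero(s) on the right.
  001101111000111111  ->  discard [00], keep [1101111000111111], append 00
= 110111100011111100

Answer: 110111100011111100 (227580)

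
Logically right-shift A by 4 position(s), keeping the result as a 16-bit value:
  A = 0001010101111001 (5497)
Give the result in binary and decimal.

Logical shift right by 4: drop the bottom 4 bit(s), prepend 4 zero(s) on the left.
  0001010101111001  ->  keep [000101010111], discard [1001], prepend 0000
= 0000000101010111

Answer: 0000000101010111 (343)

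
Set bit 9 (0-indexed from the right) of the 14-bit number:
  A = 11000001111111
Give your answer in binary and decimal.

Mask = 1 << 9 = 00001000000000
Bit 9 of A is 0, so OR-ing with the mask flips it to 1.
  11000001111111
| 00001000000000
----------------
  11001001111111

Answer: 11001001111111 (12927)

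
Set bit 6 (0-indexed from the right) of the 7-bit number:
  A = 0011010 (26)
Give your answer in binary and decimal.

Mask = 1 << 6 = 1000000
Bit 6 of A is 0, so OR-ing with the mask flips it to 1.
  0011010
| 1000000
---------
  1011010

Answer: 1011010 (90)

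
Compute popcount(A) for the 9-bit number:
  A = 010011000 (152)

010011000
1-bits at positions (from bit 0 = LSB): 3, 4, 7
Count = 3

Answer: 3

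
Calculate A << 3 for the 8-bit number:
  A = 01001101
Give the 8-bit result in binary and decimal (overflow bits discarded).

Shift left by 3: drop the top 3 bit(s), append 3 zero(s) on the right.
  01001101  ->  discard [010], keep [01101], append 000
= 01101000

Answer: 01101000 (104)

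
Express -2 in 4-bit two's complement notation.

1. Binary of +2:  0010
2. Invert bits:     1101
3. Add 1:           1110

Answer: 1110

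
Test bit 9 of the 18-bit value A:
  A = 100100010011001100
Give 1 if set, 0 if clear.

Bit 9 is the 10th from the right.
  100100010011001100
          ^
That bit is 0.

Answer: 0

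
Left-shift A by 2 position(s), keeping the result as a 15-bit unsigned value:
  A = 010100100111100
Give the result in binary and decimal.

Shift left by 2: drop the top 2 bit(s), append 2 zero(s) on the right.
  010100100111100  ->  discard [01], keep [0100100111100], append 00
= 010010011110000

Answer: 010010011110000 (9456)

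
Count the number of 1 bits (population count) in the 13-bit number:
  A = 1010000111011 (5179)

1010000111011
1-bits at positions (from bit 0 = LSB): 0, 1, 3, 4, 5, 10, 12
Count = 7

Answer: 7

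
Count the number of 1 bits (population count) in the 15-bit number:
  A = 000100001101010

000100001101010
1-bits at positions (from bit 0 = LSB): 1, 3, 5, 6, 11
Count = 5

Answer: 5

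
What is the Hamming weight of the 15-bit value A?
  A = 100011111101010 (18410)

100011111101010
1-bits at positions (from bit 0 = LSB): 1, 3, 5, 6, 7, 8, 9, 10, 14
Count = 9

Answer: 9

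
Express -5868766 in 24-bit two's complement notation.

1. Binary of +5868766:  010110011000110011011110
2. Invert bits:     101001100111001100100001
3. Add 1:           101001100111001100100010

Answer: 101001100111001100100010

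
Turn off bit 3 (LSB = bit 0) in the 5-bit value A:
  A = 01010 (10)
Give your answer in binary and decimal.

Mask = ~(1 << 3) = 10111
Bit 3 of A is 1, so AND-ing with the mask clears it to 0.
  01010
& 10111
-------
  00010

Answer: 00010 (2)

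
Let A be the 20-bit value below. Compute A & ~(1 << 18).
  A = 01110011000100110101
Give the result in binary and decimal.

Mask = ~(1 << 18) = 10111111111111111111
Bit 18 of A is 1, so AND-ing with the mask clears it to 0.
  01110011000100110101
& 10111111111111111111
----------------------
  00110011000100110101

Answer: 00110011000100110101 (209205)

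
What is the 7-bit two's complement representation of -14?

1. Binary of +14:  0001110
2. Invert bits:     1110001
3. Add 1:           1110010

Answer: 1110010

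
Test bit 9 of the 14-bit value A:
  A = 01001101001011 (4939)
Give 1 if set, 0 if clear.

Bit 9 is the 10th from the right.
  01001101001011
      ^
That bit is 1.

Answer: 1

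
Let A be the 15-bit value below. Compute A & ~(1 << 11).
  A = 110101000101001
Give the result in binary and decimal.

Mask = ~(1 << 11) = 111011111111111
Bit 11 of A is 1, so AND-ing with the mask clears it to 0.
  110101000101001
& 111011111111111
-----------------
  110001000101001

Answer: 110001000101001 (25129)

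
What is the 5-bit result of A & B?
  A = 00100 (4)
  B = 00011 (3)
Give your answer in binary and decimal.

Apply & to each column (1 only where both bits are 1):
  00100
& 00011
-------
  00000

Answer: 00000 (0)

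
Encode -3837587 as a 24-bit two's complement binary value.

1. Binary of +3837587:  001110101000111010010011
2. Invert bits:     110001010111000101101100
3. Add 1:           110001010111000101101101

Answer: 110001010111000101101101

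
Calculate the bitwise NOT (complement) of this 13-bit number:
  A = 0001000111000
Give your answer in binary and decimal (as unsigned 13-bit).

Flip each bit (0->1, 1->0):
  0001000111000
  1110111000111

Answer: 1110111000111 (7623)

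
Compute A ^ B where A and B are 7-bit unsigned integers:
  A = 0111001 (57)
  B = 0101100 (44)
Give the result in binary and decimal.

Apply ^ to each column (1 where bits differ):
  0111001
^ 0101100
---------
  0010101

Answer: 0010101 (21)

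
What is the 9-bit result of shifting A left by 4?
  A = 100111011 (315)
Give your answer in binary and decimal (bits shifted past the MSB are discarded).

Shift left by 4: drop the top 4 bit(s), append 4 zero(s) on the right.
  100111011  ->  discard [1001], keep [11011], append 0000
= 110110000

Answer: 110110000 (432)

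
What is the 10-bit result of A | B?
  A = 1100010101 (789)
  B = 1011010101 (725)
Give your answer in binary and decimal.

Apply | to each column (1 where either bit is 1):
  1100010101
| 1011010101
------------
  1111010101

Answer: 1111010101 (981)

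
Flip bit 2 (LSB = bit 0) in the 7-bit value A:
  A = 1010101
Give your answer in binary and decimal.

Mask = 1 << 2 = 0000100
Bit 2 of A is 1; XOR with the mask flips it to 0.
  1010101
^ 0000100
---------
  1010001

Answer: 1010001 (81)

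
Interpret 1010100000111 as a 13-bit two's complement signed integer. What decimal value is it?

MSB is 1, so the value is negative. Find the magnitude:
1. Invert bits:  0101011111000
2. Add 1:        0101011111001  = 2809
3. Apply sign:   -2809

Answer: -2809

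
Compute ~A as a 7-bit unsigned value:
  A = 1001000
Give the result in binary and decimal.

Flip each bit (0->1, 1->0):
  1001000
  0110111

Answer: 0110111 (55)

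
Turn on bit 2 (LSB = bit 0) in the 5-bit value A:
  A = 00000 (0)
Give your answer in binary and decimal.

Mask = 1 << 2 = 00100
Bit 2 of A is 0, so OR-ing with the mask flips it to 1.
  00000
| 00100
-------
  00100

Answer: 00100 (4)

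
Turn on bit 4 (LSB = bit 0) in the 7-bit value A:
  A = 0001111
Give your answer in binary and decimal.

Mask = 1 << 4 = 0010000
Bit 4 of A is 0, so OR-ing with the mask flips it to 1.
  0001111
| 0010000
---------
  0011111

Answer: 0011111 (31)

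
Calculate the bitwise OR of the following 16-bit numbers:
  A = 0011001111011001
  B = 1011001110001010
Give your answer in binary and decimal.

Apply | to each column (1 where either bit is 1):
  0011001111011001
| 1011001110001010
------------------
  1011001111011011

Answer: 1011001111011011 (46043)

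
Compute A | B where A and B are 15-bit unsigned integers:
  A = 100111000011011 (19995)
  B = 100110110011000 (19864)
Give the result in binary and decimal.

Apply | to each column (1 where either bit is 1):
  100111000011011
| 100110110011000
-----------------
  100111110011011

Answer: 100111110011011 (20379)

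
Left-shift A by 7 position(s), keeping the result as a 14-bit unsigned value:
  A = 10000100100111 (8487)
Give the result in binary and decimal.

Shift left by 7: drop the top 7 bit(s), append 7 zero(s) on the right.
  10000100100111  ->  discard [1000010], keep [0100111], append 0000000
= 01001110000000

Answer: 01001110000000 (4992)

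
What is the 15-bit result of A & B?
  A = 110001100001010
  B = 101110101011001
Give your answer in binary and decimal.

Apply & to each column (1 only where both bits are 1):
  110001100001010
& 101110101011001
-----------------
  100000100001000

Answer: 100000100001000 (16648)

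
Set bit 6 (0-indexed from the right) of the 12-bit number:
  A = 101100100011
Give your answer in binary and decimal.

Mask = 1 << 6 = 000001000000
Bit 6 of A is 0, so OR-ing with the mask flips it to 1.
  101100100011
| 000001000000
--------------
  101101100011

Answer: 101101100011 (2915)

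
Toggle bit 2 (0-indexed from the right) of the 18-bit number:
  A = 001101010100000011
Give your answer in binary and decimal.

Mask = 1 << 2 = 000000000000000100
Bit 2 of A is 0; XOR with the mask flips it to 1.
  001101010100000011
^ 000000000000000100
--------------------
  001101010100000111

Answer: 001101010100000111 (54535)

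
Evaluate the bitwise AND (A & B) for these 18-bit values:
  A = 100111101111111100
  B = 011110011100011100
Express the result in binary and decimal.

Apply & to each column (1 only where both bits are 1):
  100111101111111100
& 011110011100011100
--------------------
  000110001100011100

Answer: 000110001100011100 (25372)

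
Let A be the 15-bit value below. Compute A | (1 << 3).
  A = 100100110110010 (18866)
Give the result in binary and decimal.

Mask = 1 << 3 = 000000000001000
Bit 3 of A is 0, so OR-ing with the mask flips it to 1.
  100100110110010
| 000000000001000
-----------------
  100100110111010

Answer: 100100110111010 (18874)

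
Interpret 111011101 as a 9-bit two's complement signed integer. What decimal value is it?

MSB is 1, so the value is negative. Find the magnitude:
1. Invert bits:  000100010
2. Add 1:        000100011  = 35
3. Apply sign:   -35

Answer: -35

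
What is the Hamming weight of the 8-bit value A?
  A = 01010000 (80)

01010000
1-bits at positions (from bit 0 = LSB): 4, 6
Count = 2

Answer: 2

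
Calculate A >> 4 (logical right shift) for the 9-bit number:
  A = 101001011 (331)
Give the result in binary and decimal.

Logical shift right by 4: drop the bottom 4 bit(s), prepend 4 zero(s) on the left.
  101001011  ->  keep [10100], discard [1011], prepend 0000
= 000010100

Answer: 000010100 (20)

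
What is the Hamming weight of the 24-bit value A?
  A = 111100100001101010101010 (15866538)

111100100001101010101010
1-bits at positions (from bit 0 = LSB): 1, 3, 5, 7, 9, 11, 12, 17, 20, 21, 22, 23
Count = 12

Answer: 12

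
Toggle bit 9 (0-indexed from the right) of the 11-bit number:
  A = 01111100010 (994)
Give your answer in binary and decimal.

Mask = 1 << 9 = 01000000000
Bit 9 of A is 1; XOR with the mask flips it to 0.
  01111100010
^ 01000000000
-------------
  00111100010

Answer: 00111100010 (482)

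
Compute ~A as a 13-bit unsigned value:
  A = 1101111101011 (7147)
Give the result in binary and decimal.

Flip each bit (0->1, 1->0):
  1101111101011
  0010000010100

Answer: 0010000010100 (1044)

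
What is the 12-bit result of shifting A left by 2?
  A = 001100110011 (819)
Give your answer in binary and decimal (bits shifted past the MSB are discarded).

Shift left by 2: drop the top 2 bit(s), append 2 zero(s) on the right.
  001100110011  ->  discard [00], keep [1100110011], append 00
= 110011001100

Answer: 110011001100 (3276)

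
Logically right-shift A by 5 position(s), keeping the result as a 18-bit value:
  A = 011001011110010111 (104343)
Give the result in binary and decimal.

Logical shift right by 5: drop the bottom 5 bit(s), prepend 5 zero(s) on the left.
  011001011110010111  ->  keep [0110010111100], discard [10111], prepend 00000
= 000000110010111100

Answer: 000000110010111100 (3260)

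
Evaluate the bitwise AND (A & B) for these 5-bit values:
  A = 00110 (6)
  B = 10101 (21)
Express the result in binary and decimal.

Apply & to each column (1 only where both bits are 1):
  00110
& 10101
-------
  00100

Answer: 00100 (4)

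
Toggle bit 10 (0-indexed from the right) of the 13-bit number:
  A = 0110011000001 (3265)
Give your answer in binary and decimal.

Mask = 1 << 10 = 0010000000000
Bit 10 of A is 1; XOR with the mask flips it to 0.
  0110011000001
^ 0010000000000
---------------
  0100011000001

Answer: 0100011000001 (2241)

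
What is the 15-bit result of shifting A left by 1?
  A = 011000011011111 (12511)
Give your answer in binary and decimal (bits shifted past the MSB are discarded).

Shift left by 1: drop the top 1 bit(s), append 1 zero(s) on the right.
  011000011011111  ->  discard [0], keep [11000011011111], append 0
= 110000110111110

Answer: 110000110111110 (25022)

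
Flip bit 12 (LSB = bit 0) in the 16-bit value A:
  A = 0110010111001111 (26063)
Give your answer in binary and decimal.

Mask = 1 << 12 = 0001000000000000
Bit 12 of A is 0; XOR with the mask flips it to 1.
  0110010111001111
^ 0001000000000000
------------------
  0111010111001111

Answer: 0111010111001111 (30159)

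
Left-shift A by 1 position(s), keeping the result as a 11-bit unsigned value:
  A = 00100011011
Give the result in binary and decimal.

Shift left by 1: drop the top 1 bit(s), append 1 zero(s) on the right.
  00100011011  ->  discard [0], keep [0100011011], append 0
= 01000110110

Answer: 01000110110 (566)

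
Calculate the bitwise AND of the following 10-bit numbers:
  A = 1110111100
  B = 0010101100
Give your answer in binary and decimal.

Apply & to each column (1 only where both bits are 1):
  1110111100
& 0010101100
------------
  0010101100

Answer: 0010101100 (172)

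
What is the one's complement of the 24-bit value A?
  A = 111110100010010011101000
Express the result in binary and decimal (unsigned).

Flip each bit (0->1, 1->0):
  111110100010010011101000
  000001011101101100010111

Answer: 000001011101101100010111 (383767)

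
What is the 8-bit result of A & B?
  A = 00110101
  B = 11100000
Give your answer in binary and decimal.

Apply & to each column (1 only where both bits are 1):
  00110101
& 11100000
----------
  00100000

Answer: 00100000 (32)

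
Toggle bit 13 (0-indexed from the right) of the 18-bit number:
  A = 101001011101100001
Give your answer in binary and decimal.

Mask = 1 << 13 = 000010000000000000
Bit 13 of A is 0; XOR with the mask flips it to 1.
  101001011101100001
^ 000010000000000000
--------------------
  101011011101100001

Answer: 101011011101100001 (178017)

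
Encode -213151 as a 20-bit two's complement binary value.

1. Binary of +213151:  00110100000010011111
2. Invert bits:     11001011111101100000
3. Add 1:           11001011111101100001

Answer: 11001011111101100001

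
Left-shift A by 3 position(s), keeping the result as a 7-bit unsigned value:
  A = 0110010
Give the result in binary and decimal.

Shift left by 3: drop the top 3 bit(s), append 3 zero(s) on the right.
  0110010  ->  discard [011], keep [0010], append 000
= 0010000

Answer: 0010000 (16)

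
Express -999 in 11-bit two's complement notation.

1. Binary of +999:  01111100111
2. Invert bits:     10000011000
3. Add 1:           10000011001

Answer: 10000011001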